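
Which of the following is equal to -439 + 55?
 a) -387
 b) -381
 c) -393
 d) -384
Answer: d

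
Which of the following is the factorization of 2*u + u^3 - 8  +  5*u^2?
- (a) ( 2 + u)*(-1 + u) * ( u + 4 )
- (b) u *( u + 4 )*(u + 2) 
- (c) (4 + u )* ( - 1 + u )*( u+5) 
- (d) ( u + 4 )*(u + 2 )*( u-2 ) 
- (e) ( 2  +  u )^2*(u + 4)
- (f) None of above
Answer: a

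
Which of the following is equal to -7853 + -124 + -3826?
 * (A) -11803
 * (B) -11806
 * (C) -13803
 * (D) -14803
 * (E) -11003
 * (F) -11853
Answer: A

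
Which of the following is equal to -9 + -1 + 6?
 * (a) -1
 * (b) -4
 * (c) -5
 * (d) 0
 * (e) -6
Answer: b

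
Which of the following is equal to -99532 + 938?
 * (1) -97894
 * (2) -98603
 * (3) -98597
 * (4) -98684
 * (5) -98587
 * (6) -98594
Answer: 6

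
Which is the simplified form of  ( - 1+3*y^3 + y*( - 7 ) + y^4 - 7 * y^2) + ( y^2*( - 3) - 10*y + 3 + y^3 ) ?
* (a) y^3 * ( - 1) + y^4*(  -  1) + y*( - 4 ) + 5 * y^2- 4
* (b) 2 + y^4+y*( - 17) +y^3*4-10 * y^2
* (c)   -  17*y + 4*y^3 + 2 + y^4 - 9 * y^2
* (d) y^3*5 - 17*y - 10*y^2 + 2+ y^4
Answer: b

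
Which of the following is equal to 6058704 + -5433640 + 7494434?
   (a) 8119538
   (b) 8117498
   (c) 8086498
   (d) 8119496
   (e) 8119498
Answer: e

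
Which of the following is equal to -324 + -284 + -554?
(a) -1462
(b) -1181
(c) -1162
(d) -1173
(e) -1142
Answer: c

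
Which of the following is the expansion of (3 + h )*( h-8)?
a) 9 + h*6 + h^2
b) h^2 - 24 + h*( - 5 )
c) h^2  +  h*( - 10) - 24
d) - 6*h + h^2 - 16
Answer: b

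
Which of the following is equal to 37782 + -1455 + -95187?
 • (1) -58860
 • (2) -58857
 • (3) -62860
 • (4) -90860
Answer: 1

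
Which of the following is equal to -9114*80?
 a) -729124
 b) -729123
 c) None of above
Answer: c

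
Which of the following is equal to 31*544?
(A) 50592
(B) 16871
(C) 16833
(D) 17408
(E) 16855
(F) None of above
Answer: F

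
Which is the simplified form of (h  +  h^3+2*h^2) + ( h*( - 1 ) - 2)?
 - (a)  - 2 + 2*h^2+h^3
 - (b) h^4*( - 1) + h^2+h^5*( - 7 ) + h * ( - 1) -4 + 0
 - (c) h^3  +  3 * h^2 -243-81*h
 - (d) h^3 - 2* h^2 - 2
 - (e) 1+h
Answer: a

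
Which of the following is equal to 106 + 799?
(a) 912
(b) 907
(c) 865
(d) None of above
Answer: d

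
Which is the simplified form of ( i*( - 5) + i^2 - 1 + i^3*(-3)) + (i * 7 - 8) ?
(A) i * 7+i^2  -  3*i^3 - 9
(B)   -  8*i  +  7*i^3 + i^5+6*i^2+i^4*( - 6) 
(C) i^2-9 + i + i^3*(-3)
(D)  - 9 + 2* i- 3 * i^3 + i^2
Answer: D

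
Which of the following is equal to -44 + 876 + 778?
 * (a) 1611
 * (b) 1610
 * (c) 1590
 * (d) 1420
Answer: b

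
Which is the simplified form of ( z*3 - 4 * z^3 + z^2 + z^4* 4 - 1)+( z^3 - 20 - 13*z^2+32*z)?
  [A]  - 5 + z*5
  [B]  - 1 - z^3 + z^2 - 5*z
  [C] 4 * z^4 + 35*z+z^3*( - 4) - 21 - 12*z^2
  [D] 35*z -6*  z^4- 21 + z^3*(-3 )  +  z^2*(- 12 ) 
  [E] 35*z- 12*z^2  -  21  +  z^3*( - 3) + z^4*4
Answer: E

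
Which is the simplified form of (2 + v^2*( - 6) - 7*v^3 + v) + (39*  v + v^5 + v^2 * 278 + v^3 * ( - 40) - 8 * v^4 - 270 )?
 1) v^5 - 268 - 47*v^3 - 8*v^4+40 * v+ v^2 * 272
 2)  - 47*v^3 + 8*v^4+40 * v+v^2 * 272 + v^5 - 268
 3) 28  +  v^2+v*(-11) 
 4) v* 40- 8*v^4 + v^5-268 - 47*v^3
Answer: 1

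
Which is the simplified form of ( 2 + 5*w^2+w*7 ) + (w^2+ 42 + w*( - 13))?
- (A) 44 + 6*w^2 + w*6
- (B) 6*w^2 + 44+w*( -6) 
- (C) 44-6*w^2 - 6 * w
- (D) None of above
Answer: B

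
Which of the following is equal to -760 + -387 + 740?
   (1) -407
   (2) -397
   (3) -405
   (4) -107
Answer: 1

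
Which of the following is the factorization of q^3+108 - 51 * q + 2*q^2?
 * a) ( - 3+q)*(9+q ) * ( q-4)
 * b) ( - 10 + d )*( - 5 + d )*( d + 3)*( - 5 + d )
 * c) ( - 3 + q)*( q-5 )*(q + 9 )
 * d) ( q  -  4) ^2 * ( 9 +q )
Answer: a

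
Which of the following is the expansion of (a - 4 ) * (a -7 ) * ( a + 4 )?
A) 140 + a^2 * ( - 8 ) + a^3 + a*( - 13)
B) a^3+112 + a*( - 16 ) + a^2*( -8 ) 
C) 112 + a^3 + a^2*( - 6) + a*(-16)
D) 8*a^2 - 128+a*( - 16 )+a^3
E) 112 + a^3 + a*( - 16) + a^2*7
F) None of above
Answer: F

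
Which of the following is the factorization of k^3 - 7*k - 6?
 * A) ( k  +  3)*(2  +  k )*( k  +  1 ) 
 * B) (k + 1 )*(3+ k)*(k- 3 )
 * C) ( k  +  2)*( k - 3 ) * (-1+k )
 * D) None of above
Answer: D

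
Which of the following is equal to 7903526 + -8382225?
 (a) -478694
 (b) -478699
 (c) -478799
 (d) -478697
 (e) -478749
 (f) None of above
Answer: b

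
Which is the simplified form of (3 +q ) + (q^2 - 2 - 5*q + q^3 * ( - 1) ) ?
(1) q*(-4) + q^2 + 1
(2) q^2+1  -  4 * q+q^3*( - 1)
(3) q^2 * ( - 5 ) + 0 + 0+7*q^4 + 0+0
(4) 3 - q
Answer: 2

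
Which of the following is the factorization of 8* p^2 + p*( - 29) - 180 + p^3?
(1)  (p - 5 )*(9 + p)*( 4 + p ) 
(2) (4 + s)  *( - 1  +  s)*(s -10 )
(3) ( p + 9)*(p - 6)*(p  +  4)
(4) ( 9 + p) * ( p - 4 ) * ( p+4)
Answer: 1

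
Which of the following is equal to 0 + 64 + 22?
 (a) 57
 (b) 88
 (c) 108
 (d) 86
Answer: d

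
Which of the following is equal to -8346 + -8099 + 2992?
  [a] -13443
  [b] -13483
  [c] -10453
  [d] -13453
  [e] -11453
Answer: d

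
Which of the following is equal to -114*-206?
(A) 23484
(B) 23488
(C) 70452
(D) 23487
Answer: A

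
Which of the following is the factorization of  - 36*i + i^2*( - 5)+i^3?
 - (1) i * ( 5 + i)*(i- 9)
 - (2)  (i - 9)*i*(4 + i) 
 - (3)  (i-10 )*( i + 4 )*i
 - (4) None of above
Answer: 2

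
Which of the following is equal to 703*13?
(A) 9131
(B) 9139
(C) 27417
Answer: B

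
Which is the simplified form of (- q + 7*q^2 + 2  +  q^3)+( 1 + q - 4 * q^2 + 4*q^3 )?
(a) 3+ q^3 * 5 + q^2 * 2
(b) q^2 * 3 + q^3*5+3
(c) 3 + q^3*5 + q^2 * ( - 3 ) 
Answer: b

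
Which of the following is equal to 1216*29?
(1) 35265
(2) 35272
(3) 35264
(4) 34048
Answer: 3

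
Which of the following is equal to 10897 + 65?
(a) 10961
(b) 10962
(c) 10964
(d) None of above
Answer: b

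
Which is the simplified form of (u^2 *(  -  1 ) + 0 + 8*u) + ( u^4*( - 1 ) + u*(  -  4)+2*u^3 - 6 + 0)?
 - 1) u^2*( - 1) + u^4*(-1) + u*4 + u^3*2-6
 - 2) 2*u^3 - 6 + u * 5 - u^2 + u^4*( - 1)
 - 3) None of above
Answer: 1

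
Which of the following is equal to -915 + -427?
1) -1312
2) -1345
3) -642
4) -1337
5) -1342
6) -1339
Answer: 5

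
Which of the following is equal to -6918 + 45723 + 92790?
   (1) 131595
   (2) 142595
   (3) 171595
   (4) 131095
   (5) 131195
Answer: 1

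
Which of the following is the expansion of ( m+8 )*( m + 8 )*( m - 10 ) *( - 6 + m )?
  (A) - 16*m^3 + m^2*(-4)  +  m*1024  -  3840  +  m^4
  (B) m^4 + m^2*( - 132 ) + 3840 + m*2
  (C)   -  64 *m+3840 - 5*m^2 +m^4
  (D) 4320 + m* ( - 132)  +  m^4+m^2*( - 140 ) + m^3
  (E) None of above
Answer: E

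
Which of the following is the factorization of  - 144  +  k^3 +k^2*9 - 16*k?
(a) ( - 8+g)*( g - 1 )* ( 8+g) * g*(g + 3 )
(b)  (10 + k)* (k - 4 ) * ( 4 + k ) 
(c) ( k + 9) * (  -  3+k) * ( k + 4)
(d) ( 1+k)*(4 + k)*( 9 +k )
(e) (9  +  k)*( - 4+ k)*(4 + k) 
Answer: e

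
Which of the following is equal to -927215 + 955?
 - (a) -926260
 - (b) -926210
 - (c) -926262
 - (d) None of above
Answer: a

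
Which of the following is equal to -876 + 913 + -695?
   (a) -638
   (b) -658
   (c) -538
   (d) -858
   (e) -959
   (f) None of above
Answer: b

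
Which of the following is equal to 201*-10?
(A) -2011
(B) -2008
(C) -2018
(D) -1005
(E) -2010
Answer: E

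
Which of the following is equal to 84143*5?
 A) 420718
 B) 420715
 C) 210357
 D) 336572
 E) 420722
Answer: B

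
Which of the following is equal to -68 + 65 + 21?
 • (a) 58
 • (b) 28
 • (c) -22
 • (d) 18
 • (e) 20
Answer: d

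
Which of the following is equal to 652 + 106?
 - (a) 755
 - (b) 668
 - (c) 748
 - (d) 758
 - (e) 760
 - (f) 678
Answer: d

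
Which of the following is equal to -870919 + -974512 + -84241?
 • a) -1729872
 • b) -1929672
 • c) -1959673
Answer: b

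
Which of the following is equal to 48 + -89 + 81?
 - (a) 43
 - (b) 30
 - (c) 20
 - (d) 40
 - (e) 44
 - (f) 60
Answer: d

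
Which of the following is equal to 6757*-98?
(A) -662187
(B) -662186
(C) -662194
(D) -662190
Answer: B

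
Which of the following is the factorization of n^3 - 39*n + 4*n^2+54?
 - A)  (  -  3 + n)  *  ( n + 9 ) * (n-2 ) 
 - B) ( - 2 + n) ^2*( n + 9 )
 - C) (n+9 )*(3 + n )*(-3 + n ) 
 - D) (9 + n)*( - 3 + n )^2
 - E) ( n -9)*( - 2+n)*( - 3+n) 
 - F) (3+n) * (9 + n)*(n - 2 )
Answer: A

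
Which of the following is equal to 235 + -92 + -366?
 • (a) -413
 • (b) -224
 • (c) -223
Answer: c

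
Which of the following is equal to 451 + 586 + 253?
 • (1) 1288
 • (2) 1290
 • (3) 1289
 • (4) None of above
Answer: 2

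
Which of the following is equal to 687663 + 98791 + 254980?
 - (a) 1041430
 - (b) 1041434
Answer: b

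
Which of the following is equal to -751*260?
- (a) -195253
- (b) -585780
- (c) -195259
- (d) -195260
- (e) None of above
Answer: d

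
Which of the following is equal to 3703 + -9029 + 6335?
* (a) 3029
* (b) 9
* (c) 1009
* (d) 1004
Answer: c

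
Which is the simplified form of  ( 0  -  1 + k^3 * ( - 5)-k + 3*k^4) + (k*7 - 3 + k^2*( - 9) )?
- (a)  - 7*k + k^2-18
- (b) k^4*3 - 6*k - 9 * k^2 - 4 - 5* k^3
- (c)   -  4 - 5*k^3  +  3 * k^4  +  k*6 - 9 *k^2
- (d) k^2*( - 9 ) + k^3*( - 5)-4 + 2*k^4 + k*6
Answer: c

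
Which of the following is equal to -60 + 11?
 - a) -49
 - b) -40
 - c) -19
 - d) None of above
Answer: a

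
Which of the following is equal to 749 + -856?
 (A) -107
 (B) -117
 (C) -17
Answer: A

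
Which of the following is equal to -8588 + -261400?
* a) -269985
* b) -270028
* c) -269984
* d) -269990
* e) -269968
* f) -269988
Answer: f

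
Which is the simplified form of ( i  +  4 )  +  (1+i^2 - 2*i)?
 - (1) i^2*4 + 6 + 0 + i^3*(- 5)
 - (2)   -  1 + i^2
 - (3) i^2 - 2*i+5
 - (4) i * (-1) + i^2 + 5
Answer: 4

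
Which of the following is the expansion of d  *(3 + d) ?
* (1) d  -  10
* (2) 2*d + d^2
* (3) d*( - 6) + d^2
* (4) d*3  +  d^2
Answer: 4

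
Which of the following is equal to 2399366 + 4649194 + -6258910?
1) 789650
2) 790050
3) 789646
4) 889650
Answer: 1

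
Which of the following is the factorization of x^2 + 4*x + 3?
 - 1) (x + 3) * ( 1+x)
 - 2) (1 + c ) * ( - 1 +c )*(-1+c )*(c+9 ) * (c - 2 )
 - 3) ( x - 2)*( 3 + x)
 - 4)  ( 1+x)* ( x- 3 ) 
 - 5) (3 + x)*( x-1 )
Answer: 1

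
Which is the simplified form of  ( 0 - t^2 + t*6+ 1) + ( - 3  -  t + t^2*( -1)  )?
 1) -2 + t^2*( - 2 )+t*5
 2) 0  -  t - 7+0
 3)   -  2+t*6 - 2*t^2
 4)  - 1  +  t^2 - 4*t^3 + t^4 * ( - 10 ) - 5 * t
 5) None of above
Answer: 1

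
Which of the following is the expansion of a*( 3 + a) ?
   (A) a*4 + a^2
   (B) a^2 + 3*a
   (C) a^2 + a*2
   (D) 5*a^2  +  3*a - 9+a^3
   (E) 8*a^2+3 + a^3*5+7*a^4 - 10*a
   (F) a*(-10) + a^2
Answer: B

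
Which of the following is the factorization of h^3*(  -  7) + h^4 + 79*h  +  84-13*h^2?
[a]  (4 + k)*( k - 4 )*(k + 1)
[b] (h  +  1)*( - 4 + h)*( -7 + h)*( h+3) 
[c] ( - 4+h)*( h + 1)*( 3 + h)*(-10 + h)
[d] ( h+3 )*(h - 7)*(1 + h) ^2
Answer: b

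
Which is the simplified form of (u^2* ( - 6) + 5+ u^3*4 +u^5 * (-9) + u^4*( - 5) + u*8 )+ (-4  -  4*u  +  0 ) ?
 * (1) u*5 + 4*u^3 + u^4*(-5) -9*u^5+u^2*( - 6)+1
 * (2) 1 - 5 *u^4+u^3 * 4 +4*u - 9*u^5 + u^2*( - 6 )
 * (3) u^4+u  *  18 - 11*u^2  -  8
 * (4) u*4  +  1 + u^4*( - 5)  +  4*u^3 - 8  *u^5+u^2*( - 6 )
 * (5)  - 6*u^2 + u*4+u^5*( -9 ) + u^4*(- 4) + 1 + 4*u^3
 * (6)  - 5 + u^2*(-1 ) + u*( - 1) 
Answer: 2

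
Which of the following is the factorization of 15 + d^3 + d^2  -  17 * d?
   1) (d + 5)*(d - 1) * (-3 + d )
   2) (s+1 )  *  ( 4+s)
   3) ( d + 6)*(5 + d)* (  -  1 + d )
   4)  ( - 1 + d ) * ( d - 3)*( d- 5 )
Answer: 1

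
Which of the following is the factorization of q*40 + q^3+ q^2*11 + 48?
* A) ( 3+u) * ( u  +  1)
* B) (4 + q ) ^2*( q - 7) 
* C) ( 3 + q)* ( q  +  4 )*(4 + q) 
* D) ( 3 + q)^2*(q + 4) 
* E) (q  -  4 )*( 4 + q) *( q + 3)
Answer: C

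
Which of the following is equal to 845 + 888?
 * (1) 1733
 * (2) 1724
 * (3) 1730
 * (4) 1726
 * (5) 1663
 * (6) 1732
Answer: 1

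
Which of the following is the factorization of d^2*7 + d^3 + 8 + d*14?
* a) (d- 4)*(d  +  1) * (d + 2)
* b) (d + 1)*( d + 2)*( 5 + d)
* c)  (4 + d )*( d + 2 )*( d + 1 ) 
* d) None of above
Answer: c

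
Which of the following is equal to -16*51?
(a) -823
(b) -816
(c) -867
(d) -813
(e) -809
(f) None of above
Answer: b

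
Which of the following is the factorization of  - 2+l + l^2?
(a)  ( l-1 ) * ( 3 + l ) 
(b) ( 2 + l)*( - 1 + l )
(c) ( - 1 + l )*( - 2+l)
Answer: b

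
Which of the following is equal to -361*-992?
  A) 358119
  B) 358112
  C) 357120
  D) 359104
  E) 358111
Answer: B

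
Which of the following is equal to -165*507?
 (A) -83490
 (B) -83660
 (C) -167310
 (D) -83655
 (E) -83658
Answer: D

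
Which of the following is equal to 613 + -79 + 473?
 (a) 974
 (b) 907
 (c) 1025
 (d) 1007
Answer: d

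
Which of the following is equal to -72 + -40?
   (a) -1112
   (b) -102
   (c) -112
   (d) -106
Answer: c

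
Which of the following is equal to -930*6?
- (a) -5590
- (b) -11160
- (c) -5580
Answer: c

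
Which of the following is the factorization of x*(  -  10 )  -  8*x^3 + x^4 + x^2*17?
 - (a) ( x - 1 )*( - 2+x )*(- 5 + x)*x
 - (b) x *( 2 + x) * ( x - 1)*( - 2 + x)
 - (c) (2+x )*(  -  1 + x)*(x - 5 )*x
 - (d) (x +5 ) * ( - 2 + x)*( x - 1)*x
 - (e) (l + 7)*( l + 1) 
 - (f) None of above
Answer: a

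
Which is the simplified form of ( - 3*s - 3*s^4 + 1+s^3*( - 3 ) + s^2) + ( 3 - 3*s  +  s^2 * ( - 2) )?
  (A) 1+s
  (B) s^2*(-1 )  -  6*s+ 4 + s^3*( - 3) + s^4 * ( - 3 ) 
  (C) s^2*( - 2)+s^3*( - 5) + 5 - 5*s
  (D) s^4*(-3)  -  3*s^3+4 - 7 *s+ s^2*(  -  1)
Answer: B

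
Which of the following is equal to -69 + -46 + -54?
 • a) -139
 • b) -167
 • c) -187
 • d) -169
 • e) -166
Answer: d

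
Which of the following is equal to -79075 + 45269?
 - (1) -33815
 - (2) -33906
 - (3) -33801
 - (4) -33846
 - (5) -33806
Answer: 5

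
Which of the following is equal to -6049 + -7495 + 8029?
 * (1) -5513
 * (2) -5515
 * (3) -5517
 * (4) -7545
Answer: 2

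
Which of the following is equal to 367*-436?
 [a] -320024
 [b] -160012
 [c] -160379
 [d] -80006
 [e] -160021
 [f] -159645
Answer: b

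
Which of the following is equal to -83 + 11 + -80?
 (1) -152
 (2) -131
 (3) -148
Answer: 1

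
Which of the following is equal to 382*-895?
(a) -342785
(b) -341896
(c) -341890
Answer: c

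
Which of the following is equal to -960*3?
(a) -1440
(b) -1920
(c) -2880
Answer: c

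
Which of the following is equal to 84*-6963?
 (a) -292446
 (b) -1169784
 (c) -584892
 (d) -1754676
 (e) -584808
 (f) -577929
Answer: c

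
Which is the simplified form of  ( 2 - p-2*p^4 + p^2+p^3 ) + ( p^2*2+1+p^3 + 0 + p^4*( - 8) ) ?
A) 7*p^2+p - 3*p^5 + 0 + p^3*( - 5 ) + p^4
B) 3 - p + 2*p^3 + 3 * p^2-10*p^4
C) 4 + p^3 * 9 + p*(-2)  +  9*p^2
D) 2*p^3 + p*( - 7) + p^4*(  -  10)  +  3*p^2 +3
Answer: B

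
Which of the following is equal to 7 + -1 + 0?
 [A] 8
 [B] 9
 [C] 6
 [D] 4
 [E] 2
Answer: C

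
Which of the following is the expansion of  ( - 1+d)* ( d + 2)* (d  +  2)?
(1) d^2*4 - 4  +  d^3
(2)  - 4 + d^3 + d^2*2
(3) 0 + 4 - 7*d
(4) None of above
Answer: 4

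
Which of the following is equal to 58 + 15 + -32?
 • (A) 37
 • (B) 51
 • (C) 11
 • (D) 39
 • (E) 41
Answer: E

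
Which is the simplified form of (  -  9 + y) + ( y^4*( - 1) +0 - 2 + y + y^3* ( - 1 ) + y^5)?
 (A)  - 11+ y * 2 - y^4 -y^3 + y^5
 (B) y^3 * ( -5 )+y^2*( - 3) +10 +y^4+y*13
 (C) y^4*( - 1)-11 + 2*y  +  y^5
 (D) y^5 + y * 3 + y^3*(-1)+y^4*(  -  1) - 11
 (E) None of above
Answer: A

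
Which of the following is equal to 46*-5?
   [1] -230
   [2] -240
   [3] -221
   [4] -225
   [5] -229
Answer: 1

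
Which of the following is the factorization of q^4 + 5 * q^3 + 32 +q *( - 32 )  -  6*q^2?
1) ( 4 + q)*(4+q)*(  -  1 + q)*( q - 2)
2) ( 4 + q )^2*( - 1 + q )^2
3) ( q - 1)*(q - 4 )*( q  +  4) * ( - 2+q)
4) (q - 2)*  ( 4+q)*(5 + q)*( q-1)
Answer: 1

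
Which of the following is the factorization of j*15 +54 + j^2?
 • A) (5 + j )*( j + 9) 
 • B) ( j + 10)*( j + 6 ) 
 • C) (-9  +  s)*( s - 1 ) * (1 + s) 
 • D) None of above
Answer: D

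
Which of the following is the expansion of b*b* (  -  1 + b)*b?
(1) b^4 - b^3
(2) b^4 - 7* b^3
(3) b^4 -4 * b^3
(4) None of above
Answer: 1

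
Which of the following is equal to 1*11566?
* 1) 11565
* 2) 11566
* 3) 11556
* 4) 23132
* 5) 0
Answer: 2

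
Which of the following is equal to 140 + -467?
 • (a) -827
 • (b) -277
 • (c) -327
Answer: c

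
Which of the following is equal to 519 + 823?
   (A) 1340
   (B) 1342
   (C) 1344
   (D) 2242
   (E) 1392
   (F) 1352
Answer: B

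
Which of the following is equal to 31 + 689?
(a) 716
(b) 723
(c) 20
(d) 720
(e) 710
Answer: d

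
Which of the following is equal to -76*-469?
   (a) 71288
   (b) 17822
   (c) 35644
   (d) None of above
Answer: c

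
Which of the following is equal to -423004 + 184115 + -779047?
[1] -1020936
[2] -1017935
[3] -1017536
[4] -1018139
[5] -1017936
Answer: 5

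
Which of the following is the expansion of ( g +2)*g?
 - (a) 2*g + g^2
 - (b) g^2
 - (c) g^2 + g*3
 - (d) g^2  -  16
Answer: a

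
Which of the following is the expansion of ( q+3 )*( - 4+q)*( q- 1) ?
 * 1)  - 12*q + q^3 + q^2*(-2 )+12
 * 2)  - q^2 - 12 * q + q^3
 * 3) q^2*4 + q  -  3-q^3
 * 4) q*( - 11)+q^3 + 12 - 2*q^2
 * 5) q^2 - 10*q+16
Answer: 4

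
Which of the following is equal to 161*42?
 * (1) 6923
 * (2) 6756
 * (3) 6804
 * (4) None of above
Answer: 4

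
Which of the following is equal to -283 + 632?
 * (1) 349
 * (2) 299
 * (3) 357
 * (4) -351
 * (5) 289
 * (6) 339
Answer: 1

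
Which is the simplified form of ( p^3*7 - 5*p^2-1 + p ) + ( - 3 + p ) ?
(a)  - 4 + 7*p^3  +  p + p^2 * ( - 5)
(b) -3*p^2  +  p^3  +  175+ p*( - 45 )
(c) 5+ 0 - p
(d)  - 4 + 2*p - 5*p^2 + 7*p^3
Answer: d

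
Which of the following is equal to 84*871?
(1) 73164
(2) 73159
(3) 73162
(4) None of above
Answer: 1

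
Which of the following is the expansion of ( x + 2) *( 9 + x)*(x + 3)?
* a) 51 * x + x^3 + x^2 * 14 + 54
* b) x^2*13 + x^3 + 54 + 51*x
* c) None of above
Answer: a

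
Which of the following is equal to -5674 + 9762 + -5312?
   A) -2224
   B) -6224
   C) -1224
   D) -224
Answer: C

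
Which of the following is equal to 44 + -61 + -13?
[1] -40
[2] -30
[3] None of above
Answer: 2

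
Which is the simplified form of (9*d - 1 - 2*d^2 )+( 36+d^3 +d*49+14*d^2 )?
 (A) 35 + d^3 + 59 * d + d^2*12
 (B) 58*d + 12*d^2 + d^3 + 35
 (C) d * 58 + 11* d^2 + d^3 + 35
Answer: B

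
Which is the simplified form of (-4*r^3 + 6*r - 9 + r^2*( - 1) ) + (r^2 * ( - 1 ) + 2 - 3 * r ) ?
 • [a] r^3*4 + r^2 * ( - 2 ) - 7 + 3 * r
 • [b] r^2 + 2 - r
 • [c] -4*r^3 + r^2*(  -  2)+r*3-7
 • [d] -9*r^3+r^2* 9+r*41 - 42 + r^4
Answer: c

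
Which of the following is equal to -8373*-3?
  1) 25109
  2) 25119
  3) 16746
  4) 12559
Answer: 2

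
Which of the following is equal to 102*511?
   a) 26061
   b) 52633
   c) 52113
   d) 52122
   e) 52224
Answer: d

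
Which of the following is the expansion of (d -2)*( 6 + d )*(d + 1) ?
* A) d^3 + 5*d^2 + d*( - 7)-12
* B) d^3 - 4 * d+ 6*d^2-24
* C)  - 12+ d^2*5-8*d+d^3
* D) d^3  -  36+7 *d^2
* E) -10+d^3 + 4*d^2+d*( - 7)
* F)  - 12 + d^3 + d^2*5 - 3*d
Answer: C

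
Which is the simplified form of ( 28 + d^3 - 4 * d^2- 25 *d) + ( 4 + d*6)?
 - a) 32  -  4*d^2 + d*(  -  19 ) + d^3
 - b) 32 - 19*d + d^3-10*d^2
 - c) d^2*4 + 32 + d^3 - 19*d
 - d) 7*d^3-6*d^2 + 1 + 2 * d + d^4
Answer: a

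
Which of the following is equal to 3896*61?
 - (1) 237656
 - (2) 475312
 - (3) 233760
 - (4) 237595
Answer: 1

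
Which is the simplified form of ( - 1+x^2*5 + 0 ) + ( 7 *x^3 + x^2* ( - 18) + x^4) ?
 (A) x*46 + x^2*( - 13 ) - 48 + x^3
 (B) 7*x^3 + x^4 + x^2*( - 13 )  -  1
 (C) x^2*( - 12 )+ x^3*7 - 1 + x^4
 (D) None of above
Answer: B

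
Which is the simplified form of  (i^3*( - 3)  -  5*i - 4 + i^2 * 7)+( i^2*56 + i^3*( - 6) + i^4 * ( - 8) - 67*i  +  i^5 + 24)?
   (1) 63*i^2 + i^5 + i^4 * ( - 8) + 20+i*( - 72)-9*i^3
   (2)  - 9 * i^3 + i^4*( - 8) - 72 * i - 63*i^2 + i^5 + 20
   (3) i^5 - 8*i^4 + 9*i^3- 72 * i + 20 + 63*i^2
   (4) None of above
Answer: 1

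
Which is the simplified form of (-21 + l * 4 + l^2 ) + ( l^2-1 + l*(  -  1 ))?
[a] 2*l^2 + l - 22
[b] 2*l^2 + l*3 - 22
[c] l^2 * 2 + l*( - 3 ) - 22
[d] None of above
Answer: b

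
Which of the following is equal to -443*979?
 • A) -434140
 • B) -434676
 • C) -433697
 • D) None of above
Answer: C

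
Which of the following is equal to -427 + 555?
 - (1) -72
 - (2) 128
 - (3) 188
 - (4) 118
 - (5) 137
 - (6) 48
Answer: 2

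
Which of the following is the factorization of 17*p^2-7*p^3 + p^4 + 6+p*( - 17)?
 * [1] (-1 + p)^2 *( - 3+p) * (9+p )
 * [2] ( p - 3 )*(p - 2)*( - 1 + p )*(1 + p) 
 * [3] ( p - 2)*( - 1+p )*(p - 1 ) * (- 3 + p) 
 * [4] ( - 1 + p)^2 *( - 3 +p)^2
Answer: 3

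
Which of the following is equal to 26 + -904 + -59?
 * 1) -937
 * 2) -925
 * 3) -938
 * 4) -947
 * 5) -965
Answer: 1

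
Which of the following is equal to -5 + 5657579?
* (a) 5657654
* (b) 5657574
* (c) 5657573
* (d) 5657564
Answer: b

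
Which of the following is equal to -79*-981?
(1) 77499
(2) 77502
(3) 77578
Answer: 1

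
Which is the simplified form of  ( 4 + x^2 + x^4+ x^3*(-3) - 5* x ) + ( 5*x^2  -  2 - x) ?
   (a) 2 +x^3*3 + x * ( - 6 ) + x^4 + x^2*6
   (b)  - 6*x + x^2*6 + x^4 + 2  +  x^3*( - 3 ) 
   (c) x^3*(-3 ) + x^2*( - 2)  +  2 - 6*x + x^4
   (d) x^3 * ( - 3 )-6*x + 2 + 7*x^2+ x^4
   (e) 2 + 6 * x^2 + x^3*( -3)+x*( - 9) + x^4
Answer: b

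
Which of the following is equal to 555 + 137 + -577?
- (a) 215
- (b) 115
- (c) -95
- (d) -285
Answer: b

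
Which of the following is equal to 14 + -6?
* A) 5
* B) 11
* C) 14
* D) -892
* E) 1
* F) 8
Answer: F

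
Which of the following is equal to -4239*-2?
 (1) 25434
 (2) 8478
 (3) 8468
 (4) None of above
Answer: 2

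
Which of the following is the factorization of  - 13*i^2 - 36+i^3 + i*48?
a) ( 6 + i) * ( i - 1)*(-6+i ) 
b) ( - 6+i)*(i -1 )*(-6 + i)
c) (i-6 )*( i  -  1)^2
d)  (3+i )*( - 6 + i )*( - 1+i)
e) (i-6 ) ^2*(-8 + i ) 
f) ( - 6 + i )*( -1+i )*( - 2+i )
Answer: b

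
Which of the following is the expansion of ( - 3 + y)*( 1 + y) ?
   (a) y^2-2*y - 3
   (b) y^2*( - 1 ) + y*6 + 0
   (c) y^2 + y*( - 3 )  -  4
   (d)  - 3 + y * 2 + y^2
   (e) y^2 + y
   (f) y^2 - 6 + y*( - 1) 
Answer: a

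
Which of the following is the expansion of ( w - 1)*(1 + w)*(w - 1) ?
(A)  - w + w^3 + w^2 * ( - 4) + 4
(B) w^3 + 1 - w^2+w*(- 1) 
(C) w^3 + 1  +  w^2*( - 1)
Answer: B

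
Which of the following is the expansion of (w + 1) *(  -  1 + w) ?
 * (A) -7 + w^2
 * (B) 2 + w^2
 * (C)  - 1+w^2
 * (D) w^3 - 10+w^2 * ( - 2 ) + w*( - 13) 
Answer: C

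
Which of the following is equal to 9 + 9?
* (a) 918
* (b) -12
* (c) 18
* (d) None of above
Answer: c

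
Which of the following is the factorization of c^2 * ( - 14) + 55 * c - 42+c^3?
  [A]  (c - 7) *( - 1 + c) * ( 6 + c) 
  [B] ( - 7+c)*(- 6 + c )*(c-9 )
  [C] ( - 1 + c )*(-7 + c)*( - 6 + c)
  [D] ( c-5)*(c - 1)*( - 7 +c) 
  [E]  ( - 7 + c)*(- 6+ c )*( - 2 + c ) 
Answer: C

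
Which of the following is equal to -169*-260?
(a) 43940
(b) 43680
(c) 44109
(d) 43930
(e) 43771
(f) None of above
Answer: a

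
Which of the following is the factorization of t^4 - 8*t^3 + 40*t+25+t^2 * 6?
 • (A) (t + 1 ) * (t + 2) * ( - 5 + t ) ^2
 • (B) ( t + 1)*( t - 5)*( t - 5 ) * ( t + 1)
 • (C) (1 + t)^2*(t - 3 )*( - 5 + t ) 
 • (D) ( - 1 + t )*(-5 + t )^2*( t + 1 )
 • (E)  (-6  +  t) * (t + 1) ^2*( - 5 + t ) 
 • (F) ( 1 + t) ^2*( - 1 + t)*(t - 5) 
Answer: B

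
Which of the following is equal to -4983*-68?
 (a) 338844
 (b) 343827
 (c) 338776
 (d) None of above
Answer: a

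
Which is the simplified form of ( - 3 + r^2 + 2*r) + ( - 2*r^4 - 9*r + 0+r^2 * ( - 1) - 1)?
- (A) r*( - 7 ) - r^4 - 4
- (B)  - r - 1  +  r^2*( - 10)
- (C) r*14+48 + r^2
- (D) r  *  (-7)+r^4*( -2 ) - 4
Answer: D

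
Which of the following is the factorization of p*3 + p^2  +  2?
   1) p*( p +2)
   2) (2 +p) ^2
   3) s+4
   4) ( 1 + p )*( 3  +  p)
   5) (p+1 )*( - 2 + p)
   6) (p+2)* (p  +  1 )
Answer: 6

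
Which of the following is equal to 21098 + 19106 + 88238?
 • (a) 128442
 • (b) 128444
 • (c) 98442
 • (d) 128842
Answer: a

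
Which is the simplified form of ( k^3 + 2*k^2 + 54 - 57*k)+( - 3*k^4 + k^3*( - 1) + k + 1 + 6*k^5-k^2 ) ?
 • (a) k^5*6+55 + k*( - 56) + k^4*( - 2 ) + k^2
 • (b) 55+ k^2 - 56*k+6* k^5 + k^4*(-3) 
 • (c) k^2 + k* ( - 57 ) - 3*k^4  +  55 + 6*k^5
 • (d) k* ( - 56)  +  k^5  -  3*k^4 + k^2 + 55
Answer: b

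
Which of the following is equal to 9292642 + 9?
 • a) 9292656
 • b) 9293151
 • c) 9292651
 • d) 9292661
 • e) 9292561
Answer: c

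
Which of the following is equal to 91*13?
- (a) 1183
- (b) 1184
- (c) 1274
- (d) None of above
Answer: a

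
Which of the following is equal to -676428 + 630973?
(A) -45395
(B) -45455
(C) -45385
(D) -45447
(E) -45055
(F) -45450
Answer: B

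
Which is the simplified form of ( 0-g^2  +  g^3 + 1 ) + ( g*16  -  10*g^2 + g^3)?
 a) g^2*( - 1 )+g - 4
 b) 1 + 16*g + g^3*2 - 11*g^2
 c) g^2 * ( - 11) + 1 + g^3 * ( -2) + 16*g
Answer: b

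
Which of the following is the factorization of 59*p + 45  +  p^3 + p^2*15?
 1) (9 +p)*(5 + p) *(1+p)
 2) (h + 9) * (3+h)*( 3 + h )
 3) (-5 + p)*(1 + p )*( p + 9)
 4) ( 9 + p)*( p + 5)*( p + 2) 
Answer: 1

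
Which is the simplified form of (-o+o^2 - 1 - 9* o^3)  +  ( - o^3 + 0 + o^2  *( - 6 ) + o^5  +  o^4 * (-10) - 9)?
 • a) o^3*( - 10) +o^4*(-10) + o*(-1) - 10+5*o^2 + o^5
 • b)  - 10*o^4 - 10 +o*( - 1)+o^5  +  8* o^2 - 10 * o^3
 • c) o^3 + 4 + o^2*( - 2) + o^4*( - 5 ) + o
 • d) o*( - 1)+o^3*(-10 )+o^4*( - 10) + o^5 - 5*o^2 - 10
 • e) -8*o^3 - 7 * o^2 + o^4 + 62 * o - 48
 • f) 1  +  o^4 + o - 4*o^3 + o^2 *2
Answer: d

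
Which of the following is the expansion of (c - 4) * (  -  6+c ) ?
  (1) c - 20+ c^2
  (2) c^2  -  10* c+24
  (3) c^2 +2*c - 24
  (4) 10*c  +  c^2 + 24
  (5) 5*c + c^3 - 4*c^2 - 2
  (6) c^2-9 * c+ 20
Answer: 2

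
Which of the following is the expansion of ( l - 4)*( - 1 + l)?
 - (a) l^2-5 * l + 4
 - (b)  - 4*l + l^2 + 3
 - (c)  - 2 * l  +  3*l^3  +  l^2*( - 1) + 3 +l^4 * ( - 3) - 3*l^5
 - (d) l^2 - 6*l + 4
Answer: a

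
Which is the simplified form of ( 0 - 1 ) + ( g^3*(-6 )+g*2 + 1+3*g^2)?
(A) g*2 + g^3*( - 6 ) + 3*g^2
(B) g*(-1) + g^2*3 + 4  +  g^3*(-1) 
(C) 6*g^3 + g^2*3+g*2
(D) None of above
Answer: A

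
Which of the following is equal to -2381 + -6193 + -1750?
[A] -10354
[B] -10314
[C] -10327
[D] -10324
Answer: D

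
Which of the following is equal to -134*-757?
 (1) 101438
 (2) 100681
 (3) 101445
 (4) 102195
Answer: 1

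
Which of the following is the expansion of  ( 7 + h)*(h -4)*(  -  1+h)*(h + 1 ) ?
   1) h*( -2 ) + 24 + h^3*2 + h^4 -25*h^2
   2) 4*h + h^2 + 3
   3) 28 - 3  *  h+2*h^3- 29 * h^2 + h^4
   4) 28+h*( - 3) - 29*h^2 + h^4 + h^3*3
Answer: 4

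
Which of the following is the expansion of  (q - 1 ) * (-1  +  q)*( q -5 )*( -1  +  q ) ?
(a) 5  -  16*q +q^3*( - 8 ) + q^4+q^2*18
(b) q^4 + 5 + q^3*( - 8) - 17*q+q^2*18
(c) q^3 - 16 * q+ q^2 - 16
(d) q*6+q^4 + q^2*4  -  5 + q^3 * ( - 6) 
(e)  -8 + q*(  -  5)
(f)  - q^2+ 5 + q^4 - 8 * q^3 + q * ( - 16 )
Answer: a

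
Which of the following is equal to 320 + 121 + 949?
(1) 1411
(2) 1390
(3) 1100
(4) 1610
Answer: 2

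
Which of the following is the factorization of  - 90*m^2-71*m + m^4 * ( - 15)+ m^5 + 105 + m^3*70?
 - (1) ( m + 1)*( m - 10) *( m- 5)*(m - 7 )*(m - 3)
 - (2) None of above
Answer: 2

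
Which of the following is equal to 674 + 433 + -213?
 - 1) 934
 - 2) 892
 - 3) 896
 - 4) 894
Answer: 4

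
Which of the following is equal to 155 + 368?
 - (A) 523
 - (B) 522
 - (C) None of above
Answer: A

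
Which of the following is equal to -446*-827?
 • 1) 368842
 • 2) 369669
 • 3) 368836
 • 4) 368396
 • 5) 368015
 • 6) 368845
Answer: 1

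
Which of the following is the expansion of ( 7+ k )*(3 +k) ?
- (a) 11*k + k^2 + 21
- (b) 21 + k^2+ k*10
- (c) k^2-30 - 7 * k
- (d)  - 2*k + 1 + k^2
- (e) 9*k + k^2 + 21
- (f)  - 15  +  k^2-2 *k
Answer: b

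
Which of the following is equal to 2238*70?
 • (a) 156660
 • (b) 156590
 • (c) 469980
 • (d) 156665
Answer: a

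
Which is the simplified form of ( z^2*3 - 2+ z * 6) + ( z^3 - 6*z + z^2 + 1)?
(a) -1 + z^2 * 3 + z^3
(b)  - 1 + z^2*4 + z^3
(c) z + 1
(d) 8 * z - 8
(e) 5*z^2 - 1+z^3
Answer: b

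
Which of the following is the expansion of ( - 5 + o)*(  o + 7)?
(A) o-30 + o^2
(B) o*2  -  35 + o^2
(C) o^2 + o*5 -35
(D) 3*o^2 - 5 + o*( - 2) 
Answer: B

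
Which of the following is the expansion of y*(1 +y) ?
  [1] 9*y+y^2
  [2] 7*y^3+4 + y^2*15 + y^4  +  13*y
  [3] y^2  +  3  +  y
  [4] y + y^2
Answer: 4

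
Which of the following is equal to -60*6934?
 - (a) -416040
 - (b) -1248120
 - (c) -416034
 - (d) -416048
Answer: a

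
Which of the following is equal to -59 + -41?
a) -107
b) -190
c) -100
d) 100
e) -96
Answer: c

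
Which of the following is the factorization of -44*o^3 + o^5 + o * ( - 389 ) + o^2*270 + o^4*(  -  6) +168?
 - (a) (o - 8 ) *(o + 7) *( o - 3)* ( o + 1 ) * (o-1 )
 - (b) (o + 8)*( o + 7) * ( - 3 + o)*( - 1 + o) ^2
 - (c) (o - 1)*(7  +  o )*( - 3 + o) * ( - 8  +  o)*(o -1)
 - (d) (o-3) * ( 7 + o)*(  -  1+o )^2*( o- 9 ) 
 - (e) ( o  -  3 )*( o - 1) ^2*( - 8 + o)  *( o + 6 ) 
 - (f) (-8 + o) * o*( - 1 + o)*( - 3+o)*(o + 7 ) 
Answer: c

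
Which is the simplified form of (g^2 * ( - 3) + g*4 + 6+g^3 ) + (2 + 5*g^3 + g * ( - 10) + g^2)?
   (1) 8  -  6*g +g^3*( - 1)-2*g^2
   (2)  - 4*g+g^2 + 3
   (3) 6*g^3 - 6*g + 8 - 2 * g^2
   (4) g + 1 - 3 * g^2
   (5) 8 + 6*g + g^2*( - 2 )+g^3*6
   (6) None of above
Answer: 3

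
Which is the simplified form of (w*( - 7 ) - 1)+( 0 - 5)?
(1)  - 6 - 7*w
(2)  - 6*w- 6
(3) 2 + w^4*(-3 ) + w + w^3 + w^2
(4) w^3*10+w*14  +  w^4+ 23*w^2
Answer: 1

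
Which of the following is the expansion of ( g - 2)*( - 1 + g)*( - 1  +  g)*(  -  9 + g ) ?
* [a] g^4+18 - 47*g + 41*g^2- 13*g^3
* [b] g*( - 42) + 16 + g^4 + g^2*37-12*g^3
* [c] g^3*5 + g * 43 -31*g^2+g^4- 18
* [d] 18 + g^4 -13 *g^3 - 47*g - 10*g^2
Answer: a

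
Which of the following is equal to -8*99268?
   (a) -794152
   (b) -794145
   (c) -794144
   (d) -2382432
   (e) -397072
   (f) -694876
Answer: c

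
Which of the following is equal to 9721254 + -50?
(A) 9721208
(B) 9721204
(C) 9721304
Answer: B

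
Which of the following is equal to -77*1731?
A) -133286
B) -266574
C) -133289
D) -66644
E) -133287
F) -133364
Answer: E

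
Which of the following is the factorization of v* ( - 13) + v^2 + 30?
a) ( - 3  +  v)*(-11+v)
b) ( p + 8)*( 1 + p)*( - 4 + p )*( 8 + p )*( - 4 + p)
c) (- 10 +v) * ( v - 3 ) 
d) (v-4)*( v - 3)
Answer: c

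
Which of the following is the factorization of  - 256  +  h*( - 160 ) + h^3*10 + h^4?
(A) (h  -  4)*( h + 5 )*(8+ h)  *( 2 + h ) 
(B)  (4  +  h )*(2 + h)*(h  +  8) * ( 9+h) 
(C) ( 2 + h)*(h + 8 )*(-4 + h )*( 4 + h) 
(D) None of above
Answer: C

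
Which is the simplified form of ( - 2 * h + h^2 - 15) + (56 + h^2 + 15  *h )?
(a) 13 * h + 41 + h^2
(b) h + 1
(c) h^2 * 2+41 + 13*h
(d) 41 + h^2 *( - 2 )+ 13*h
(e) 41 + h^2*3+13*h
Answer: c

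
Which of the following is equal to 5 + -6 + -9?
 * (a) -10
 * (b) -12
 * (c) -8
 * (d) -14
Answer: a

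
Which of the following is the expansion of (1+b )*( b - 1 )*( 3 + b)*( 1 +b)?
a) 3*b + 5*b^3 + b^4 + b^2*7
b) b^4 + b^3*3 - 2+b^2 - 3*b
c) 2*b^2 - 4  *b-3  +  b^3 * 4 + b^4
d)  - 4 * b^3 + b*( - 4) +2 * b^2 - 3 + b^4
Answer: c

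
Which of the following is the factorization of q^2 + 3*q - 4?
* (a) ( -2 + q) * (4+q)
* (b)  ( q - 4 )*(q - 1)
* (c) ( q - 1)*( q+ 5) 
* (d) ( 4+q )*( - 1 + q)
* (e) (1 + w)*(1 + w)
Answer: d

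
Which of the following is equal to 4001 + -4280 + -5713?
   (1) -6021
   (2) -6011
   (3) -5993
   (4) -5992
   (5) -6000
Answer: 4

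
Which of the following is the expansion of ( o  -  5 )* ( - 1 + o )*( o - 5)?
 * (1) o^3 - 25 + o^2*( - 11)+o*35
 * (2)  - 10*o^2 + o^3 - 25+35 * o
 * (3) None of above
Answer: 1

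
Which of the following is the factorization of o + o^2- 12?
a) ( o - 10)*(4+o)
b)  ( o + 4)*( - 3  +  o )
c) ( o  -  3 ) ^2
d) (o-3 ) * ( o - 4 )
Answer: b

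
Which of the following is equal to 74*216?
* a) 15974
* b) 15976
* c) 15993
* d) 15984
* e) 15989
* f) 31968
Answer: d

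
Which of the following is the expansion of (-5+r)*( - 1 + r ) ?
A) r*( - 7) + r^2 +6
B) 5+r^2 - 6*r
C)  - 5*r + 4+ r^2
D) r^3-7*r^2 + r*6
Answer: B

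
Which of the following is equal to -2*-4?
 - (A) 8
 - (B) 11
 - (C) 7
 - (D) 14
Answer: A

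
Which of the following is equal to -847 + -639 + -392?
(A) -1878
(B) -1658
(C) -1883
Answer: A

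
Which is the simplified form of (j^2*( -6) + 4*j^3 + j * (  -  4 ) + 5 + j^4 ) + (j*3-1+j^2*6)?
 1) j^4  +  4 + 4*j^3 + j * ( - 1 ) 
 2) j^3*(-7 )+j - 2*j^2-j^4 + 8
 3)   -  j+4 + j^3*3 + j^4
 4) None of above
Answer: 1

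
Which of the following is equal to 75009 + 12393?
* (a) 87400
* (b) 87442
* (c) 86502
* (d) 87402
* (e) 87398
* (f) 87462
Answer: d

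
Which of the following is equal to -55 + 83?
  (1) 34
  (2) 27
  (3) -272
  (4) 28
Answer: 4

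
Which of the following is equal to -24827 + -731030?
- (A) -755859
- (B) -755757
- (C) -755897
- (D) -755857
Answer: D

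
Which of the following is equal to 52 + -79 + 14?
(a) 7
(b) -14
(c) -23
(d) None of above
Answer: d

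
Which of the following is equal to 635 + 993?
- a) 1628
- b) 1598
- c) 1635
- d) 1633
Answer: a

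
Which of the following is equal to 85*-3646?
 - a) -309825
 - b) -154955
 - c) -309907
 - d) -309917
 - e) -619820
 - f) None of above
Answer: f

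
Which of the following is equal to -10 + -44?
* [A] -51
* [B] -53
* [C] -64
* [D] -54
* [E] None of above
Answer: D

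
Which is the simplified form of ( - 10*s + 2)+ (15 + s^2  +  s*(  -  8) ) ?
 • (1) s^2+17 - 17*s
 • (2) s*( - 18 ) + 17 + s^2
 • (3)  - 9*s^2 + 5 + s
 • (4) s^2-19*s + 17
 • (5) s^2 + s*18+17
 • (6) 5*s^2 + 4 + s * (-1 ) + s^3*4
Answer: 2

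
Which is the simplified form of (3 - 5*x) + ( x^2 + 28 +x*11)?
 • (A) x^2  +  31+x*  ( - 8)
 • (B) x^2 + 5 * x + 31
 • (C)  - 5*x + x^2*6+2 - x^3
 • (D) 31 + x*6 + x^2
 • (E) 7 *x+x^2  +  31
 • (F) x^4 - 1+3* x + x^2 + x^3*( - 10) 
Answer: D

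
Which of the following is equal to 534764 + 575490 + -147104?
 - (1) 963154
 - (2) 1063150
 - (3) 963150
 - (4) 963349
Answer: 3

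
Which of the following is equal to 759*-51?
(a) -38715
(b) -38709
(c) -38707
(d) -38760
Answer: b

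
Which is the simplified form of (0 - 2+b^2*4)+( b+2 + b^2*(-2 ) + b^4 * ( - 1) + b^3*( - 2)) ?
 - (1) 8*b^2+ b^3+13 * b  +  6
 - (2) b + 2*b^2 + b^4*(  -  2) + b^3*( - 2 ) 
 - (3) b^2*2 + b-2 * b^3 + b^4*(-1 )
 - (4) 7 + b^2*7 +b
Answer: 3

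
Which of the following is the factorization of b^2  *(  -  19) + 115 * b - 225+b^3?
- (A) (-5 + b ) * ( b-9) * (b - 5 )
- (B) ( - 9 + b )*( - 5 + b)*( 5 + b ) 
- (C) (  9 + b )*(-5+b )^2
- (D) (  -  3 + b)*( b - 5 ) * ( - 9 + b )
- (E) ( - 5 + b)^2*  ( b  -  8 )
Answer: A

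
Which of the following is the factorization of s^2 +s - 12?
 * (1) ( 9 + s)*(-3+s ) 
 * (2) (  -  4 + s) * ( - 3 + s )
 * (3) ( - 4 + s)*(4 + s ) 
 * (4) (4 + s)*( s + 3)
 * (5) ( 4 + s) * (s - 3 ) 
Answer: 5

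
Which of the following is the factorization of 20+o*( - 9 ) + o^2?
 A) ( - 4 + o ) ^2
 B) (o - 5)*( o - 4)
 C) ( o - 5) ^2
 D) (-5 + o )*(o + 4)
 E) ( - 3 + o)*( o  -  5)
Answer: B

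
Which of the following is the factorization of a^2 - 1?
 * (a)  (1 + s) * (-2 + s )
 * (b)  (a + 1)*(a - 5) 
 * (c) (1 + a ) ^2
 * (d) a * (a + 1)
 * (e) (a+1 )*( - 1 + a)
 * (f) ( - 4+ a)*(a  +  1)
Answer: e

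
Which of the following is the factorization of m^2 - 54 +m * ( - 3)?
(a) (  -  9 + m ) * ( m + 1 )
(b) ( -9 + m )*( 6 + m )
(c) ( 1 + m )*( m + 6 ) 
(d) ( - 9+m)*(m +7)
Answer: b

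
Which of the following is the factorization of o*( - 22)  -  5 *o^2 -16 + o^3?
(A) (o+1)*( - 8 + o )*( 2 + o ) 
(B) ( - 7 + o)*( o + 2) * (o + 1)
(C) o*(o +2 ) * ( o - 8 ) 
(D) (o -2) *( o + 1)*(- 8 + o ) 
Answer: A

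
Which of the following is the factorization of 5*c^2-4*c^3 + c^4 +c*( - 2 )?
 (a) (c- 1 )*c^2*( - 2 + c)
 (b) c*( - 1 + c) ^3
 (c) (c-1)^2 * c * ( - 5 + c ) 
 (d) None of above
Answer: d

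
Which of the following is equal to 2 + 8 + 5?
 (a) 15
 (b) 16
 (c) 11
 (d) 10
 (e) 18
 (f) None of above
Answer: a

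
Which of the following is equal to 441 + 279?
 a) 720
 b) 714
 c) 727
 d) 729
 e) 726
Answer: a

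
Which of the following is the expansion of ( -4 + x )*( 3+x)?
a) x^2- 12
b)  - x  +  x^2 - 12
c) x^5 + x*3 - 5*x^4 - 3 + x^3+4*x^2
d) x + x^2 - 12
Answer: b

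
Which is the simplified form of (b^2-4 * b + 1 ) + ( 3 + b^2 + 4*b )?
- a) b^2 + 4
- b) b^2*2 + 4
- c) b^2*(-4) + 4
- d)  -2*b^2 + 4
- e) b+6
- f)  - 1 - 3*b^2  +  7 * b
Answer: b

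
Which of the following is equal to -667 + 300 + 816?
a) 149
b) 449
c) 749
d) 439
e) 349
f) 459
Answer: b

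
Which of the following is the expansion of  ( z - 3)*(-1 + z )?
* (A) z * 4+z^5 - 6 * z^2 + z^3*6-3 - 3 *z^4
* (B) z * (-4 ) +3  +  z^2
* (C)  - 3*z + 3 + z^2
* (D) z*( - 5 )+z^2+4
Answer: B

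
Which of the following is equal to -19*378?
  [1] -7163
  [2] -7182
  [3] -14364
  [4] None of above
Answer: 2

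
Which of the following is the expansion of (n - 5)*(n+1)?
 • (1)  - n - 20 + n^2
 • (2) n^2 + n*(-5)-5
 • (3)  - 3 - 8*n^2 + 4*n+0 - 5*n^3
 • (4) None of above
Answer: 4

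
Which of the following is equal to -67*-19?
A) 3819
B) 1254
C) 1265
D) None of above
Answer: D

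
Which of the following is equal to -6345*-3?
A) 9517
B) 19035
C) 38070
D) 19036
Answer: B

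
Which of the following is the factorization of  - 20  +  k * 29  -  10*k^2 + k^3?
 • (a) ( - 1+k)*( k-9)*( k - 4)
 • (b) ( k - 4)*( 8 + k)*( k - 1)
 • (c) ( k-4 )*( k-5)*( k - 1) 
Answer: c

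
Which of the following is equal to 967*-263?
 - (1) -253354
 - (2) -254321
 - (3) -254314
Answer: 2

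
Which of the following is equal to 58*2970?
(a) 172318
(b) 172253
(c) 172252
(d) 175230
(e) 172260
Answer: e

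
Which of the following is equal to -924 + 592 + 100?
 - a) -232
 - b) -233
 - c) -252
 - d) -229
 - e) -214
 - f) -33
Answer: a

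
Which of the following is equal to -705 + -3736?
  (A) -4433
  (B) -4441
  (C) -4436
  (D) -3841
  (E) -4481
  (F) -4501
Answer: B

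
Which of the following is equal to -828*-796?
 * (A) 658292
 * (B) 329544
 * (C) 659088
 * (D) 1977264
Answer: C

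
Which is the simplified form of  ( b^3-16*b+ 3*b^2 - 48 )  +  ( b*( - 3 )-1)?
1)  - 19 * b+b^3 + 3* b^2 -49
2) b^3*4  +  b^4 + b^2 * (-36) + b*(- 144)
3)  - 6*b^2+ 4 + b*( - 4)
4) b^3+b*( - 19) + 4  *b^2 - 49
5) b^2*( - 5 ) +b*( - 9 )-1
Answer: 1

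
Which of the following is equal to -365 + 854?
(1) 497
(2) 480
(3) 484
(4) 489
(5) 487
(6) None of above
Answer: 4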